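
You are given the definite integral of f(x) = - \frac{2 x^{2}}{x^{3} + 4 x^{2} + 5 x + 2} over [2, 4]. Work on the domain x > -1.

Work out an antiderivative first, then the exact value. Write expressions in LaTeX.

Antiderivative: F(x) = 6 \log{\left(x + 1 \right)} - 8 \log{\left(x + 2 \right)} + \frac{2}{x + 1}; value = - 8 \log{\left(6 \right)} - 6 \log{\left(3 \right)} - \frac{4}{15} + 6 \log{\left(5 \right)} + 8 \log{\left(4 \right)}

Factor the denominator (\left(x + 1\right)^{2} \left(x + 2\right)) and decompose: f = - \frac{8}{x + 2} + \frac{6}{x + 1} - \frac{2}{\left(x + 1\right)^{2}}; each piece integrates to a log, atan, or power term.
F(x) = 6 \log{\left(x + 1 \right)} - 8 \log{\left(x + 2 \right)} + \frac{2}{x + 1} is an antiderivative of f.
Check: d/dx[6 \log{\left(x + 1 \right)} - 8 \log{\left(x + 2 \right)} + \frac{2}{x + 1}] = - \frac{2 x^{2}}{x^{3} + 4 x^{2} + 5 x + 2} = f(x).
F(4) = - 8 \log{\left(6 \right)} + \frac{2}{5} + 6 \log{\left(5 \right)}; F(2) = - 8 \log{\left(4 \right)} + \frac{2}{3} + 6 \log{\left(3 \right)}.
Integral = F(4) - F(2) = - 8 \log{\left(6 \right)} - 6 \log{\left(3 \right)} - \frac{4}{15} + 6 \log{\left(5 \right)} + 8 \log{\left(4 \right)}.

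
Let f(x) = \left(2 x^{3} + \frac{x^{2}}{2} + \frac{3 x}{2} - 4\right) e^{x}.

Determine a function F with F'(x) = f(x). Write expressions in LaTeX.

f has the shape u'v + uv' for u = 2 x^{3} - \frac{11 x^{2}}{2} + \frac{25 x}{2} - \frac{33}{2} and v = e^{x} — it is the derivative of the product u*v.
Check: d/dx[\frac{\left(4 x^{3} - 11 x^{2} + 25 x - 33\right) e^{x}}{2}] = 2 x^{3} e^{x} + \frac{x^{2} e^{x}}{2} + \frac{3 x e^{x}}{2} - 4 e^{x}, which equals f(x).

An antiderivative is F(x) = \frac{\left(4 x^{3} - 11 x^{2} + 25 x - 33\right) e^{x}}{2}.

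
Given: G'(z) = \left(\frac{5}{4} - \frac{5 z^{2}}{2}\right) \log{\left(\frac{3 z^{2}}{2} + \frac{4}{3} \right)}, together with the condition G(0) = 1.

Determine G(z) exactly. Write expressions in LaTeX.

Check a candidate G(z) by differentiating: d/dz[G] must match the given G'(z).
A general antiderivative is \frac{5 z^{3}}{9} - \frac{215 z}{54} + \left(- \frac{5 z^{3}}{6} + \frac{5 z}{4}\right) \log{\left(\frac{3 z^{2}}{2} + \frac{4}{3} \right)} + \frac{215 \sqrt{2} \operatorname{atan}{\left(\frac{3 \sqrt{2} z}{4} \right)}}{81} + C.
The condition gives C = 1 - (0) = 1.
So G(z) = \frac{5 z^{3}}{9} - \frac{215 z}{54} + \left(- \frac{5 z^{3}}{6} + \frac{5 z}{4}\right) \log{\left(\frac{3 z^{2}}{2} + \frac{4}{3} \right)} + \frac{215 \sqrt{2} \operatorname{atan}{\left(\frac{3 \sqrt{2} z}{4} \right)}}{81} + 1.
Check: d/dz[\frac{5 z^{3}}{9} - \frac{215 z}{54} + \left(- \frac{5 z^{3}}{6} + \frac{5 z}{4}\right) \log{\left(\frac{3 z^{2}}{2} + \frac{4}{3} \right)} + \frac{215 \sqrt{2} \operatorname{atan}{\left(\frac{3 \sqrt{2} z}{4} \right)}}{81} + 1] = - \frac{5 z^{2} \log{\left(9 z^{2} + 8 \right)}}{2} + \frac{5 z^{2} \log{\left(6 \right)}}{2} + \frac{5 \log{\left(9 z^{2} + 8 \right)}}{4} - \frac{5 \log{\left(6 \right)}}{4}, which equals G'(z).

G(z) = \frac{5 z^{3}}{9} - \frac{215 z}{54} + \left(- \frac{5 z^{3}}{6} + \frac{5 z}{4}\right) \log{\left(\frac{3 z^{2}}{2} + \frac{4}{3} \right)} + \frac{215 \sqrt{2} \operatorname{atan}{\left(\frac{3 \sqrt{2} z}{4} \right)}}{81} + 1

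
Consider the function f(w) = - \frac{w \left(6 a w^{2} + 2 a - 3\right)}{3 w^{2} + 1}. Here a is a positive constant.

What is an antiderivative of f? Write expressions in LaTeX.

An antiderivative F(w) passes only if d/dw[F] lands on f(w) exactly.
Check: d/dw[- a w^{2} + \frac{\log{\left(3 w^{2} + 1 \right)}}{2}] = \frac{- 6 a w^{3} - 2 a w + 3 w}{3 w^{2} + 1}, which equals f(w).

An antiderivative is F(w) = - a w^{2} + \frac{\log{\left(3 w^{2} + 1 \right)}}{2}.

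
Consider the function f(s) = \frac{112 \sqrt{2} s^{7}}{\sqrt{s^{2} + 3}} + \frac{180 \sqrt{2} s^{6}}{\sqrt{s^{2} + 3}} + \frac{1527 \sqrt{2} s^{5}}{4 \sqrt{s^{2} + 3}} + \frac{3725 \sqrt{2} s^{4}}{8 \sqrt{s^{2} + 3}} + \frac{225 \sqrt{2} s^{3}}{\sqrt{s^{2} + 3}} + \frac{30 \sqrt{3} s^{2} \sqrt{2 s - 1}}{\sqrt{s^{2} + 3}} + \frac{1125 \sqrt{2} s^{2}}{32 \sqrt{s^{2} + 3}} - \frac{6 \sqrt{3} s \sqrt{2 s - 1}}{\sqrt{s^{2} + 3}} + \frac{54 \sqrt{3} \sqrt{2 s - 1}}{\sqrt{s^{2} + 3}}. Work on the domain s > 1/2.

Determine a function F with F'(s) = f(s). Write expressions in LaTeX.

Recognize the product-rule pattern: f = u'v + uv' with u = - \sqrt{2 s^{2} + 6}, v = - 4 \left(3 s - \frac{3}{2}\right)^{\frac{3}{2}} + \frac{\left(- 4 s^{2} - \frac{5 s}{2}\right)^{3}}{4}, so integration by parts undoes it.
Check: d/ds[- \frac{\sqrt{2} \sqrt{s^{2} + 3} \left(s^{3} \left(- 8 s - 5\right)^{3} - 96 \sqrt{6} \left(2 s - 1\right)^{\frac{3}{2}}\right)}{32}] = \frac{3584 \sqrt{2} s^{7} + 5760 \sqrt{2} s^{6} + 12216 \sqrt{2} s^{5} + 14900 \sqrt{2} s^{4} + 7200 \sqrt{2} s^{3} + 960 \sqrt{3} s^{2} \sqrt{2 s - 1} + 1125 \sqrt{2} s^{2} - 192 \sqrt{3} s \sqrt{2 s - 1} + 1728 \sqrt{3} \sqrt{2 s - 1}}{32 \sqrt{s^{2} + 3}}, which equals f(s).

An antiderivative is F(s) = - \frac{\sqrt{2} \sqrt{s^{2} + 3} \left(s^{3} \left(- 8 s - 5\right)^{3} - 96 \sqrt{6} \left(2 s - 1\right)^{\frac{3}{2}}\right)}{32}.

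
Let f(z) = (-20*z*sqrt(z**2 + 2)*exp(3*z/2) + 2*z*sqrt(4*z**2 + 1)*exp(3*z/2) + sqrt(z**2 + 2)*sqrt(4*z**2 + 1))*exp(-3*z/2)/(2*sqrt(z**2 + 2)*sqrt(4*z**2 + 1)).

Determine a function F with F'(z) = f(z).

Any candidate F(z) must reproduce f(z) exactly when differentiated.
Check: d/dz[sqrt(z**2 + 2) - 5*sqrt(4*z**2 + 1)/2 - exp(-3*z/2)/3] = (-20*z*sqrt(z**2 + 2)*exp(3*z/2) + 2*z*sqrt(4*z**2 + 1)*exp(3*z/2) + sqrt(z**2 + 2)*sqrt(4*z**2 + 1))*exp(-3*z/2)/(2*sqrt(z**2 + 2)*sqrt(4*z**2 + 1)) = f(z).

An antiderivative is F(z) = sqrt(z**2 + 2) - 5*sqrt(4*z**2 + 1)/2 - exp(-3*z/2)/3.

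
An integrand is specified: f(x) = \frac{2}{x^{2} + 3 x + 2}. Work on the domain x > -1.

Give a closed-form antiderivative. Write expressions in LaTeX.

An antiderivative is F(x) = 2 \log{\left(x + 1 \right)} - 2 \log{\left(x + 2 \right)}.

The denominator factors as \left(x + 1\right) \left(x + 2\right); partial fractions split f into directly integrable pieces: - \frac{2}{x + 2} + \frac{2}{x + 1}.
Check: d/dx[2 \log{\left(x + 1 \right)} - 2 \log{\left(x + 2 \right)}] = \frac{2}{x^{2} + 3 x + 2} = f(x).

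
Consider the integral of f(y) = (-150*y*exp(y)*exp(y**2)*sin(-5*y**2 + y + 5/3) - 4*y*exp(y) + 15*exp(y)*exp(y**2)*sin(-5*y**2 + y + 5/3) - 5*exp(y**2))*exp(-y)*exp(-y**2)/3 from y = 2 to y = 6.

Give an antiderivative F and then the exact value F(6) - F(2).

Antiderivative: F(y) = -5*cos(-5*y**2 + y + 5/3) + 2*exp(-y**2)/3 + 5*exp(-y)/3; value = 5*cos(49/3) - 5*exp(-2)/3 - 2*exp(-4)/3 + 2*exp(-36)/3 + 5*exp(-6)/3 - 5*cos(517/3)

A candidate is checked by its d/dy: the result must match f(y).
F(y) = -5*cos(-5*y**2 + y + 5/3) + 2*exp(-y**2)/3 + 5*exp(-y)/3 is an antiderivative of f.
Check: d/dy[-5*cos(-5*y**2 + y + 5/3) + 2*exp(-y**2)/3 + 5*exp(-y)/3] = (-150*y*exp(y)*exp(y**2)*sin(-5*y**2 + y + 5/3) - 4*y*exp(y) + 15*exp(y)*exp(y**2)*sin(-5*y**2 + y + 5/3) - 5*exp(y**2))*exp(-y)*exp(-y**2)/3 = f(y).
F(6) = 2*exp(-36)/3 + 5*exp(-6)/3 - 5*cos(517/3); F(2) = 2*exp(-4)/3 + 5*exp(-2)/3 - 5*cos(49/3).
Integral = F(6) - F(2) = 5*cos(49/3) - 5*exp(-2)/3 - 2*exp(-4)/3 + 2*exp(-36)/3 + 5*exp(-6)/3 - 5*cos(517/3).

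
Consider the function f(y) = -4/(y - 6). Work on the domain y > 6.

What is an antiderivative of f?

Whatever form F(y) takes, F'(y) = f(y) is non-negotiable.
Check: d/dy[-4*log(y/2 - 3)] = -4/(y - 6) = f(y).

An antiderivative is F(y) = -4*log(y/2 - 3).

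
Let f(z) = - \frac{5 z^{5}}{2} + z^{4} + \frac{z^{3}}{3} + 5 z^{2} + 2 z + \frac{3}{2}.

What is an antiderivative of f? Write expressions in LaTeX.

An antiderivative is F(z) = - \frac{5 z^{6}}{12} + \frac{z^{5}}{5} + \frac{z^{4}}{12} + \frac{5 z^{3}}{3} + z^{2} + \frac{3 z}{2}.

Integrate term by term and add the pieces.
Check: d/dz[- \frac{5 z^{6}}{12} + \frac{z^{5}}{5} + \frac{z^{4}}{12} + \frac{5 z^{3}}{3} + z^{2} + \frac{3 z}{2}] = - \frac{5 z^{5}}{2} + z^{4} + \frac{z^{3}}{3} + 5 z^{2} + 2 z + \frac{3}{2} = f(z).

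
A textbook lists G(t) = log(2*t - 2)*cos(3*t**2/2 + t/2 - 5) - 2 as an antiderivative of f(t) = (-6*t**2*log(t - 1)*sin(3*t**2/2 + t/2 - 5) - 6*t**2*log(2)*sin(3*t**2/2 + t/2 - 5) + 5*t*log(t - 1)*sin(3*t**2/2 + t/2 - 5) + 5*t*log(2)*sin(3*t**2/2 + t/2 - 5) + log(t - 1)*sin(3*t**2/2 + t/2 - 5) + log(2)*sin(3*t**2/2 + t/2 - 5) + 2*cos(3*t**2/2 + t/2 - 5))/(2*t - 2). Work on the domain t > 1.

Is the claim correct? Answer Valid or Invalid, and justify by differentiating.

Valid: G'(t) = f(t).

d/dt[G] = (-6*t**2*log(t - 1)*sin(3*t**2/2 + t/2 - 5) - 6*t**2*log(2)*sin(3*t**2/2 + t/2 - 5) + 5*t*log(t - 1)*sin(3*t**2/2 + t/2 - 5) + 5*t*log(2)*sin(3*t**2/2 + t/2 - 5) + log(t - 1)*sin(3*t**2/2 + t/2 - 5) + log(2)*sin(3*t**2/2 + t/2 - 5) + 2*cos(3*t**2/2 + t/2 - 5))/(2*t - 2)
This equals f(t) exactly, so the claim holds.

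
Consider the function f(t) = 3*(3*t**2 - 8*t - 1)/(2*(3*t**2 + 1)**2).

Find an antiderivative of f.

f has the shape u'v + uv' for u = 1/(t**2 + 1/3) and v = 2/3 - t/2 — it is the derivative of the product u*v.
Check: d/dt[(4 - 3*t)/(2*(3*t**2 + 1))] = (9*t**2 - 24*t - 3)/(18*t**4 + 12*t**2 + 2), which equals f(t).

An antiderivative is F(t) = (4 - 3*t)/(2*(3*t**2 + 1)).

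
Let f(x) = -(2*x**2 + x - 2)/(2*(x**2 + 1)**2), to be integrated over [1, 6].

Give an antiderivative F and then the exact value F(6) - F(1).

Antiderivative: F(x) = (4*x + 1)/(4*x**2 + 4); value = -135/296

Recognize the product-rule pattern: f = u'v + uv' with u = 1/(x**2 + 1), v = x + 1/4, so integration by parts undoes it.
F(x) = (4*x + 1)/(4*x**2 + 4) is an antiderivative of f.
Check: d/dx[(4*x + 1)/(4*x**2 + 4)] = (-2*x**2 - x + 2)/(2*x**4 + 4*x**2 + 2), which equals f(x).
F(6) = 25/148; F(1) = 5/8.
Integral = F(6) - F(1) = -135/296.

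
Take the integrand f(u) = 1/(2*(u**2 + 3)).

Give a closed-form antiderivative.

Whatever form F(u) takes, F'(u) = f(u) is non-negotiable.
Check: d/du[sqrt(3)*atan(sqrt(3)*u/3)/6] = 1/(2*u**2 + 6), which equals f(u).

An antiderivative is F(u) = sqrt(3)*atan(sqrt(3)*u/3)/6.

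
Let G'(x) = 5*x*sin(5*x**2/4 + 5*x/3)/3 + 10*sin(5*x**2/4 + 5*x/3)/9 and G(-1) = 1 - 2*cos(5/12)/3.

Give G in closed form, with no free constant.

The substitution u = 5*x**2/4 + 5*x/3 works: G'(x) is exactly (dG/du)*(du/dx) for that inner function.
A general antiderivative is -2*cos(5*x**2/4 + 5*x/3)/3 + C.
The condition gives C = 1 - 2*cos(5/12)/3 - (-2*cos(5/12)/3) = 1.
So G(x) = 1 - 2*cos(5*x**2/4 + 5*x/3)/3.
Check: d/dx[1 - 2*cos(5*x**2/4 + 5*x/3)/3] = 5*x*sin(5*x**2/4 + 5*x/3)/3 + 10*sin(5*x**2/4 + 5*x/3)/9 = G'(x).

G(x) = 1 - 2*cos(5*x**2/4 + 5*x/3)/3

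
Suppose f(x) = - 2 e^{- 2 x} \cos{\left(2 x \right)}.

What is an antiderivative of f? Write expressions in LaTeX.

An antiderivative is F(x) = \frac{\left(- \sin{\left(2 x \right)} + \cos{\left(2 x \right)}\right) e^{- 2 x}}{2}.

For F(x) to be correct the identity F'(x) - f(x) = 0 must hold.
Check: d/dx[\frac{\left(- \sin{\left(2 x \right)} + \cos{\left(2 x \right)}\right) e^{- 2 x}}{2}] = - 2 e^{- 2 x} \cos{\left(2 x \right)} = f(x).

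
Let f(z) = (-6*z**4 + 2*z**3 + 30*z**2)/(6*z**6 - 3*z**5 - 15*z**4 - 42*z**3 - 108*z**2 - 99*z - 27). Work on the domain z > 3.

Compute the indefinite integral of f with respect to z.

F(z) = -9*log(z - 3)/224 - 110*log(z + 1/2)/273 + 61*log(z + 1)/96 - 5*log(z**2 + 3)/52 - 47*sqrt(3)*atan(sqrt(3)*z/3)/156 - 11/(24*z + 24) + C

Factor the denominator (3*(z - 3)*(z + 1)**2*(2*z + 1)*(z**2 + 3)) and decompose: f = -(10*z + 47)/(52*(z**2 + 3)) - 220/(273*(2*z + 1)) + 61/(96*(z + 1)) + 11/(24*(z + 1)**2) - 9/(224*(z - 3)); each piece integrates to a log, atan, or power term.
Check: d/dz[-9*log(z - 3)/224 - 110*log(z + 1/2)/273 + 61*log(z + 1)/96 - 5*log(z**2 + 3)/52 - 47*sqrt(3)*atan(sqrt(3)*z/3)/156 - 11/(24*z + 24)] = (-6*z**4 + 2*z**3 + 30*z**2)/(6*z**6 - 3*z**5 - 15*z**4 - 42*z**3 - 108*z**2 - 99*z - 27) = f(z).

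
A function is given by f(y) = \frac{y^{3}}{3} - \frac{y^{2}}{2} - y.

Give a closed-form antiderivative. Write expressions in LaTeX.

An antiderivative is F(y) = \frac{y^{4}}{12} - \frac{y^{3}}{6} - \frac{y^{2}}{2}.

Integrate term by term and add the pieces.
Check: d/dy[\frac{y^{4}}{12} - \frac{y^{3}}{6} - \frac{y^{2}}{2}] = \frac{y^{3}}{3} - \frac{y^{2}}{2} - y = f(y).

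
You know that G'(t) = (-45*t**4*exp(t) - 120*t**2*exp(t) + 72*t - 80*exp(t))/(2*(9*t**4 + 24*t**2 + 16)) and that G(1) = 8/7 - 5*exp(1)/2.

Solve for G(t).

G(t) = -5*exp(t)/2 + 2 - 1/(t**2/2 + 2/3)

A first test for any G(t): its t-derivative must equal the given G'(t).
A general antiderivative is -5*exp(t)/2 - 1/(t**2/2 + 2/3) + C.
The condition gives C = 8/7 - 5*exp(1)/2 - (-5*exp(1)/2 - 6/7) = 2.
So G(t) = -5*exp(t)/2 + 2 - 1/(t**2/2 + 2/3).
Check: d/dt[-5*exp(t)/2 + 2 - 1/(t**2/2 + 2/3)] = (-45*t**4*exp(t) - 120*t**2*exp(t) + 72*t - 80*exp(t))/(18*t**4 + 48*t**2 + 32), which equals G'(t).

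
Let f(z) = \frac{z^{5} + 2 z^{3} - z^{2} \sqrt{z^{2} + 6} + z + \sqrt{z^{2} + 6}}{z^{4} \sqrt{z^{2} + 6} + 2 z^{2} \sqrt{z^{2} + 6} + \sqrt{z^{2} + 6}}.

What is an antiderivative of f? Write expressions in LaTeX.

An antiderivative is F(z) = \frac{z^{2} \sqrt{z^{2} + 6} + z + \sqrt{z^{2} + 6}}{z^{2} + 1}.

A first test for any F(z): its z-derivative must equal f(z) identically.
Check: d/dz[\frac{z^{2} \sqrt{z^{2} + 6} + z + \sqrt{z^{2} + 6}}{z^{2} + 1}] = \frac{z^{5} + 2 z^{3} - z^{2} \sqrt{z^{2} + 6} + z + \sqrt{z^{2} + 6}}{z^{4} \sqrt{z^{2} + 6} + 2 z^{2} \sqrt{z^{2} + 6} + \sqrt{z^{2} + 6}} = f(z).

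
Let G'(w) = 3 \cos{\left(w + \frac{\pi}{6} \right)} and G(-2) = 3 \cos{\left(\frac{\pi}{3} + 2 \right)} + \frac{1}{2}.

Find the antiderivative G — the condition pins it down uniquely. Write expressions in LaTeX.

A first test for any G(w): its w-derivative must equal the given G'(w).
A general antiderivative is 3 \sin{\left(w + \frac{\pi}{6} \right)} + C.
The condition gives C = 3 \cos{\left(\frac{\pi}{3} + 2 \right)} + \frac{1}{2} - (3 \cos{\left(\frac{\pi}{3} + 2 \right)}) = \frac{1}{2}.
So G(w) = 3 \sin{\left(w + \frac{\pi}{6} \right)} + \frac{1}{2}.
Check: d/dw[3 \sin{\left(w + \frac{\pi}{6} \right)} + \frac{1}{2}] = 3 \cos{\left(w + \frac{\pi}{6} \right)} = G'(w).

G(w) = 3 \sin{\left(w + \frac{\pi}{6} \right)} + \frac{1}{2}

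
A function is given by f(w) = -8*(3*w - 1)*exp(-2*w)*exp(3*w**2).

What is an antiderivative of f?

The substitution u = 3*w**2 - 2*w works: f is exactly (dF/du)*(du/dw) for that inner function.
Check: d/dw[-4*exp(-2*w)*exp(3*w**2)] = (-24*w*exp(3*w**2) + 8*exp(3*w**2))*exp(-2*w), which equals f(w).

An antiderivative is F(w) = -4*exp(-2*w)*exp(3*w**2).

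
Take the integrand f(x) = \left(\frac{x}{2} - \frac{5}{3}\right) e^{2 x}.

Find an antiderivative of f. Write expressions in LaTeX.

f has the shape u'v + uv' for u = \frac{x}{4} - \frac{23}{24} and v = e^{2 x} — it is the derivative of the product u*v.
Check: d/dx[\frac{x e^{2 x}}{4} - \frac{23 e^{2 x}}{24}] = \frac{x e^{2 x}}{2} - \frac{5 e^{2 x}}{3}, which equals f(x).

An antiderivative is F(x) = \frac{x e^{2 x}}{4} - \frac{23 e^{2 x}}{24}.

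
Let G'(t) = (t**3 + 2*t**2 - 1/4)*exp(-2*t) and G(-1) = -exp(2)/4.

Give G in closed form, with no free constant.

G(t) = (-2*t**3 - 7*t**2 - 7*t - 3)*exp(-2*t)/4

Recognize the product-rule pattern: G'(t) = u'v + uv' with u = -t**3/2 - 7*t**2/4 - 7*t/4 - 3/4, v = exp(-2*t), so integration by parts undoes it.
A general antiderivative is (-2*t**3 - 7*t**2 - 7*t - 3)*exp(-2*t)/4 + C.
The condition gives C = -exp(2)/4 - (-exp(2)/4) = 0.
So G(t) = (-2*t**3 - 7*t**2 - 7*t - 3)*exp(-2*t)/4.
Check: d/dt[(-2*t**3 - 7*t**2 - 7*t - 3)*exp(-2*t)/4] = (4*t**3 + 8*t**2 - 1)*exp(-2*t)/4, which equals G'(t).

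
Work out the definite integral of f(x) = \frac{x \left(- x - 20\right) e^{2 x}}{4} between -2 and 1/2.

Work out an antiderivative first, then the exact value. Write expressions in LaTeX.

Antiderivative: F(x) = - \frac{x^{2} e^{2 x}}{8} - \frac{19 x e^{2 x}}{8} + \frac{19 e^{2 x}}{16}; value = - \frac{87}{16 e^{4}} - \frac{e}{32}

f has the shape u'v + uv' for u = - \frac{x^{2}}{8} - \frac{19 x}{8} + \frac{19}{16} and v = e^{2 x} — it is the derivative of the product u*v.
F(x) = - \frac{x^{2} e^{2 x}}{8} - \frac{19 x e^{2 x}}{8} + \frac{19 e^{2 x}}{16} is an antiderivative of f.
Check: d/dx[- \frac{x^{2} e^{2 x}}{8} - \frac{19 x e^{2 x}}{8} + \frac{19 e^{2 x}}{16}] = - \frac{x^{2} e^{2 x}}{4} - 5 x e^{2 x}, which equals f(x).
F(1/2) = - \frac{e}{32}; F(-2) = \frac{87}{16 e^{4}}.
Integral = F(1/2) - F(-2) = - \frac{87}{16 e^{4}} - \frac{e}{32}.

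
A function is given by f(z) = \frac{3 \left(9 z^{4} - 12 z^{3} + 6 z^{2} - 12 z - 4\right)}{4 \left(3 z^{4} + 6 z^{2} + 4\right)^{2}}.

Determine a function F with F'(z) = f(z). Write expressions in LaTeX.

An antiderivative is F(z) = - \frac{z}{4 z^{4} + 8 z^{2} + \frac{16}{3}} + \frac{1}{4 z^{4} + 8 z^{2} + \frac{16}{3}}.

Recognize the product-rule pattern: f = u'v + uv' with u = \frac{1}{z^{4} + 2 z^{2} + \frac{4}{3}}, v = \frac{1}{4} - \frac{z}{4}, so integration by parts undoes it.
Check: d/dz[- \frac{z}{4 z^{4} + 8 z^{2} + \frac{16}{3}} + \frac{1}{4 z^{4} + 8 z^{2} + \frac{16}{3}}] = \frac{27 z^{4} - 36 z^{3} + 18 z^{2} - 36 z - 12}{36 z^{8} + 144 z^{6} + 240 z^{4} + 192 z^{2} + 64}, which equals f(z).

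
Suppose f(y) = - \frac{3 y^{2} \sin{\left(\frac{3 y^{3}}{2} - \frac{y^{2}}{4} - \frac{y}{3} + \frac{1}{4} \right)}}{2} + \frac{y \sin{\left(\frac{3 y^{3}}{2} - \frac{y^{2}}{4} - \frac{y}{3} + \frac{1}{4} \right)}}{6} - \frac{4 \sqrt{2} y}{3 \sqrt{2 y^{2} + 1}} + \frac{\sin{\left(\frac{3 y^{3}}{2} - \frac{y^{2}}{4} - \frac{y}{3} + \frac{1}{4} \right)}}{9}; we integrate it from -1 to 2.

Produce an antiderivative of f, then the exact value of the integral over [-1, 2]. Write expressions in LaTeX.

Antiderivative: F(y) = - \frac{2 \sqrt{4 y^{2} + 2}}{3} + \frac{\cos{\left(\frac{3 y^{3}}{2} - \frac{y^{2}}{4} - \frac{y}{3} + \frac{1}{4} \right)}}{3}; value = - 2 \sqrt{2} + \frac{\cos{\left(\frac{127}{12} \right)}}{3} - \frac{\cos{\left(\frac{7}{6} \right)}}{3} + \frac{2 \sqrt{6}}{3}

The integrand splits into summands that can be handled one at a time.
F(y) = - \frac{2 \sqrt{4 y^{2} + 2}}{3} + \frac{\cos{\left(\frac{3 y^{3}}{2} - \frac{y^{2}}{4} - \frac{y}{3} + \frac{1}{4} \right)}}{3} is an antiderivative of f.
Check: d/dy[- \frac{2 \sqrt{4 y^{2} + 2}}{3} + \frac{\cos{\left(\frac{3 y^{3}}{2} - \frac{y^{2}}{4} - \frac{y}{3} + \frac{1}{4} \right)}}{3}] = \frac{- 27 y^{2} \sqrt{2 y^{2} + 1} \sin{\left(\frac{3 y^{3}}{2} - \frac{y^{2}}{4} - \frac{y}{3} + \frac{1}{4} \right)} + 3 y \sqrt{2 y^{2} + 1} \sin{\left(\frac{3 y^{3}}{2} - \frac{y^{2}}{4} - \frac{y}{3} + \frac{1}{4} \right)} - 24 \sqrt{2} y + 2 \sqrt{2 y^{2} + 1} \sin{\left(\frac{3 y^{3}}{2} - \frac{y^{2}}{4} - \frac{y}{3} + \frac{1}{4} \right)}}{18 \sqrt{2 y^{2} + 1}}, which equals f(y).
F(2) = - 2 \sqrt{2} + \frac{\cos{\left(\frac{127}{12} \right)}}{3}; F(-1) = - \frac{2 \sqrt{6}}{3} + \frac{\cos{\left(\frac{7}{6} \right)}}{3}.
Integral = F(2) - F(-1) = - 2 \sqrt{2} + \frac{\cos{\left(\frac{127}{12} \right)}}{3} - \frac{\cos{\left(\frac{7}{6} \right)}}{3} + \frac{2 \sqrt{6}}{3}.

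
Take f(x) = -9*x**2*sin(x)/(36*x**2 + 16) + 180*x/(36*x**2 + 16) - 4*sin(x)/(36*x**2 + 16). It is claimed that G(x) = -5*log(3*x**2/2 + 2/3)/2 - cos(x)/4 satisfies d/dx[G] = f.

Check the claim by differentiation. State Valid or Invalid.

d/dx[G] = (9*x**2*sin(x) - 180*x + 4*sin(x))/(36*x**2 + 16)
d/dx[G] - f(x) = (9*x**2*sin(x) - 180*x + 4*sin(x))/(18*x**2 + 8) != 0.

Invalid: d/dx[G] - f = (9*x**2*sin(x) - 180*x + 4*sin(x))/(18*x**2 + 8), which is not 0.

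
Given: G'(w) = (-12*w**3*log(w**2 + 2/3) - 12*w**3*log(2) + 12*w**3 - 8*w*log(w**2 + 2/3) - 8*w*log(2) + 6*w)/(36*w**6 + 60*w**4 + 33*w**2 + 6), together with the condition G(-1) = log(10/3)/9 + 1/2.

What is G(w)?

G'(w) has the shape u'v + uv' for u = 1/(3*(2*w**2 + 1)) and v = log(2*w**2 + 4/3) — it is the derivative of the product u*v.
A general antiderivative is log(2*w**2 + 4/3)/(3*(2*w**2 + 1)) + C.
The condition gives C = log(10/3)/9 + 1/2 - (log(10/3)/9) = 1/2.
So G(w) = 1/2 + log(2*w**2 + 4/3)/(3*(2*w**2 + 1)).
Check: d/dw[1/2 + log(2*w**2 + 4/3)/(3*(2*w**2 + 1))] = (-12*w**3*log(w**2 + 2/3) - 12*w**3*log(2) + 12*w**3 - 8*w*log(w**2 + 2/3) - 8*w*log(2) + 6*w)/(36*w**6 + 60*w**4 + 33*w**2 + 6) = G'(w).

G(w) = 1/2 + log(2*w**2 + 4/3)/(3*(2*w**2 + 1))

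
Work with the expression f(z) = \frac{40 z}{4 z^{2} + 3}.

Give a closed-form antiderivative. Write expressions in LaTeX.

An antiderivative is F(z) = 5 \log{\left(2 z^{2} + \frac{3}{2} \right)}.

The substitution u = 2 z^{2} + \frac{3}{2} works: f is exactly (dF/du)*(du/dz) for that inner function.
Check: d/dz[5 \log{\left(2 z^{2} + \frac{3}{2} \right)}] = \frac{40 z}{4 z^{2} + 3} = f(z).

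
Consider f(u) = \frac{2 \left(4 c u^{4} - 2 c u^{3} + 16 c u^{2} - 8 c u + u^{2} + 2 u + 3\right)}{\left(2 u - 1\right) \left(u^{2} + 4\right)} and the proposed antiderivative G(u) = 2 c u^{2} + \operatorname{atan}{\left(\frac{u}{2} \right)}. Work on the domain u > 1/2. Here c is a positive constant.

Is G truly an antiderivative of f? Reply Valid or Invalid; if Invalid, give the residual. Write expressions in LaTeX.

d/du[G] = \frac{4 c u^{3} + 16 c u + 2}{u^{2} + 4}
d/du[G] - f(u) = - \frac{2}{2 u - 1} != 0.

Invalid: d/du[G] - f = - \frac{2}{2 u - 1}, which is not 0.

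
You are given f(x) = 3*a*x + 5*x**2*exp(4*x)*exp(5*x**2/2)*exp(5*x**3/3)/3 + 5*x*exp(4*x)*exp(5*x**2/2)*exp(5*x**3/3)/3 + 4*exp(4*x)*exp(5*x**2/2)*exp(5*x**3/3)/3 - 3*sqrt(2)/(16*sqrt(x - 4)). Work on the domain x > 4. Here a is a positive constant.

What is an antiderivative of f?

An antiderivative is F(x) = sqrt(2)*(18*sqrt(2)*a*x**2 - 9*sqrt(x - 4) + 4*sqrt(2)*exp(4*x)*exp(5*x**2/2)*exp(5*x**3/3))/24.

Integrate term by term and add the pieces.
Check: d/dx[sqrt(2)*(18*sqrt(2)*a*x**2 - 9*sqrt(x - 4) + 4*sqrt(2)*exp(4*x)*exp(5*x**2/2)*exp(5*x**3/3))/24] = (144*a*x*sqrt(x - 4) + 80*x**2*sqrt(x - 4)*exp(4*x)*exp(5*x**2/2)*exp(5*x**3/3) + 80*x*sqrt(x - 4)*exp(4*x)*exp(5*x**2/2)*exp(5*x**3/3) + 64*sqrt(x - 4)*exp(4*x)*exp(5*x**2/2)*exp(5*x**3/3) - 9*sqrt(2))/(48*sqrt(x - 4)), which equals f(x).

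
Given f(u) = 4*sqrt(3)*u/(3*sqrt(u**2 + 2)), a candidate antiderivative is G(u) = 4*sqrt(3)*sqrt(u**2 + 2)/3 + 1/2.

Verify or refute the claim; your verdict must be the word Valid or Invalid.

d/du[G] = 4*sqrt(3)*u/(3*sqrt(u**2 + 2))
This equals f(u) exactly, so the claim holds.

Valid: G'(u) = f(u).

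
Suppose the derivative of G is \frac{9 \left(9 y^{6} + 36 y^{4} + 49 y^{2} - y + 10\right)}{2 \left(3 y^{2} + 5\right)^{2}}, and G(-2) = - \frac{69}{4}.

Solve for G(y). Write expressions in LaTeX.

For G(y) to be correct, d/dy[G] must agree with the stated G'(y) identically.
A general antiderivative is \frac{3 y^{3}}{2} + 3 y + \frac{\frac{1}{4} - 2 y}{y^{2} + \frac{5}{3}} + C.
The condition gives C = - \frac{69}{4} - (- \frac{69}{4}) = 0.
So G(y) = \frac{3 \left(6 y^{5} + 22 y^{3} + 12 y + 1\right)}{4 \left(3 y^{2} + 5\right)}.
Check: d/dy[\frac{3 \left(6 y^{5} + 22 y^{3} + 12 y + 1\right)}{4 \left(3 y^{2} + 5\right)}] = \frac{81 y^{6} + 324 y^{4} + 441 y^{2} - 9 y + 90}{18 y^{4} + 60 y^{2} + 50}, which equals G'(y).

G(y) = \frac{3 \left(6 y^{5} + 22 y^{3} + 12 y + 1\right)}{4 \left(3 y^{2} + 5\right)}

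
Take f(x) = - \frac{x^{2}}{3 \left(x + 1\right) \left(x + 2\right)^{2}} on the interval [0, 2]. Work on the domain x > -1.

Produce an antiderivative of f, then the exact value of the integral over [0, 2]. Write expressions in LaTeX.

Antiderivative: F(x) = - \frac{x \log{\left(x + 1 \right)} + 2 \log{\left(x + 1 \right)} + 4}{3 \left(x + 2\right)}; value = \frac{1}{3} - \frac{\log{\left(3 \right)}}{3}

Factor the denominator (3 \left(x + 1\right) \left(x + 2\right)^{2}) and decompose: f = \frac{4}{3 \left(x + 2\right)^{2}} - \frac{1}{3 \left(x + 1\right)}; each piece integrates to a log, atan, or power term.
F(x) = - \frac{x \log{\left(x + 1 \right)} + 2 \log{\left(x + 1 \right)} + 4}{3 \left(x + 2\right)} is an antiderivative of f.
Check: d/dx[- \frac{x \log{\left(x + 1 \right)} + 2 \log{\left(x + 1 \right)} + 4}{3 \left(x + 2\right)}] = - \frac{x^{2}}{3 x^{3} + 15 x^{2} + 24 x + 12}, which equals f(x).
F(2) = - \frac{\log{\left(3 \right)}}{3} - \frac{1}{3}; F(0) = - \frac{2}{3}.
Integral = F(2) - F(0) = \frac{1}{3} - \frac{\log{\left(3 \right)}}{3}.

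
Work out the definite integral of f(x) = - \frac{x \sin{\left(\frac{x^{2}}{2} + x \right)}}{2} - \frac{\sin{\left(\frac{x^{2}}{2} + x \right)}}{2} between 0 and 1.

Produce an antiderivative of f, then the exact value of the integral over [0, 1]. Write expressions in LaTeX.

The substitution u = \frac{x^{2}}{2} + x works: f is exactly (dF/du)*(du/dx) for that inner function.
F(x) = \frac{\cos{\left(\frac{x^{2}}{2} + x \right)}}{2} is an antiderivative of f.
Check: d/dx[\frac{\cos{\left(\frac{x^{2}}{2} + x \right)}}{2}] = - \frac{x \sin{\left(\frac{x^{2}}{2} + x \right)}}{2} - \frac{\sin{\left(\frac{x^{2}}{2} + x \right)}}{2} = f(x).
F(1) = \frac{\cos{\left(\frac{3}{2} \right)}}{2}; F(0) = \frac{1}{2}.
Integral = F(1) - F(0) = - \frac{1}{2} + \frac{\cos{\left(\frac{3}{2} \right)}}{2}.

Antiderivative: F(x) = \frac{\cos{\left(\frac{x^{2}}{2} + x \right)}}{2}; value = - \frac{1}{2} + \frac{\cos{\left(\frac{3}{2} \right)}}{2}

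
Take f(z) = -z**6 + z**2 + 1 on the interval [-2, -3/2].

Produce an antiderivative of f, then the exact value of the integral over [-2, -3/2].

Antiderivative: F(z) = -z**7/7 + z**3/3 + z; value = -37103/2688

Integrate term by term and add the pieces.
F(z) = -z**7/7 + z**3/3 + z is an antiderivative of f.
Check: d/dz[-z**7/7 + z**3/3 + z] = -z**6 + z**2 + 1 = f(z).
F(-3/2) = -165/896; F(-2) = 286/21.
Integral = F(-3/2) - F(-2) = -37103/2688.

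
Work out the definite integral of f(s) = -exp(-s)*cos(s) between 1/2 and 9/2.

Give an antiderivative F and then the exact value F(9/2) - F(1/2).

Antiderivative: F(s) = (-sin(s) + cos(s))*exp(-s)/2; value = -exp(-1/2)*cos(1/2)/2 + exp(-9/2)*cos(9/2)/2 - exp(-9/2)*sin(9/2)/2 + exp(-1/2)*sin(1/2)/2

Whatever form F(s) takes, F'(s) = f(s) is non-negotiable.
F(s) = (-sin(s) + cos(s))*exp(-s)/2 is an antiderivative of f.
Check: d/ds[(-sin(s) + cos(s))*exp(-s)/2] = -exp(-s)*cos(s) = f(s).
F(9/2) = exp(-9/2)*cos(9/2)/2 - exp(-9/2)*sin(9/2)/2; F(1/2) = -exp(-1/2)*sin(1/2)/2 + exp(-1/2)*cos(1/2)/2.
Integral = F(9/2) - F(1/2) = -exp(-1/2)*cos(1/2)/2 + exp(-9/2)*cos(9/2)/2 - exp(-9/2)*sin(9/2)/2 + exp(-1/2)*sin(1/2)/2.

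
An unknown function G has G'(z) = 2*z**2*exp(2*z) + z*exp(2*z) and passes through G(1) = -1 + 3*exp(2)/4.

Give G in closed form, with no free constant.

G(z) = (4*z**2*exp(2*z) - 2*z*exp(2*z) + exp(2*z) - 4)/4

Recognize the product-rule pattern: G'(z) = u'v + uv' with u = z**2 - z/2 + 1/4, v = exp(2*z), so integration by parts undoes it.
A general antiderivative is (4*z**2 - 2*z + 1)*exp(2*z)/4 + C.
The condition gives C = -1 + 3*exp(2)/4 - (3*exp(2)/4) = -1.
So G(z) = (4*z**2*exp(2*z) - 2*z*exp(2*z) + exp(2*z) - 4)/4.
Check: d/dz[(4*z**2*exp(2*z) - 2*z*exp(2*z) + exp(2*z) - 4)/4] = 2*z**2*exp(2*z) + z*exp(2*z) = G'(z).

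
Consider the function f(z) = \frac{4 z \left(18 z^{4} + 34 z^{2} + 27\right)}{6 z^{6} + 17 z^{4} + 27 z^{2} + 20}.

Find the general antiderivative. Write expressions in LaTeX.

F(z) = 2 \left(\log{\left(\frac{3 z^{2}}{2} + 2 \right)} + \log{\left(\frac{2 z^{4}}{3} + z^{2} + \frac{5}{3} \right)}\right) + C

Check any antiderivative F(z) by computing F'(z) and comparing it with f(z).
Check: d/dz[2 \left(\log{\left(\frac{3 z^{2}}{2} + 2 \right)} + \log{\left(\frac{2 z^{4}}{3} + z^{2} + \frac{5}{3} \right)}\right)] = \frac{72 z^{5} + 136 z^{3} + 108 z}{6 z^{6} + 17 z^{4} + 27 z^{2} + 20}, which equals f(z).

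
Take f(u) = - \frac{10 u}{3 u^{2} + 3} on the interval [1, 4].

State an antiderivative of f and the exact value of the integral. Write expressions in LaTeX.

f matches the chain-rule pattern g'(h)*h' with inner function h(u) = 2 u^{2} + 2; substituting w = h(u) collapses the integral.
F(u) = - \frac{5 \log{\left(2 u^{2} + 2 \right)}}{3} is an antiderivative of f.
Check: d/du[- \frac{5 \log{\left(2 u^{2} + 2 \right)}}{3}] = - \frac{10 u}{3 u^{2} + 3} = f(u).
F(4) = - \frac{5 \log{\left(34 \right)}}{3}; F(1) = - \frac{5 \log{\left(4 \right)}}{3}.
Integral = F(4) - F(1) = - \frac{5 \log{\left(34 \right)}}{3} + \frac{5 \log{\left(4 \right)}}{3}.

Antiderivative: F(u) = - \frac{5 \log{\left(2 u^{2} + 2 \right)}}{3}; value = - \frac{5 \log{\left(34 \right)}}{3} + \frac{5 \log{\left(4 \right)}}{3}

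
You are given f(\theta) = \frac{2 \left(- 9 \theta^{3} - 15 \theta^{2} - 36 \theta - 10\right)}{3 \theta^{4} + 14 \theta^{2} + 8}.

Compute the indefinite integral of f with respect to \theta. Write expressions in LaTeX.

F(\theta) = - 3 \log{\left(2 \theta^{2} + \frac{4}{3} \right)} - 5 \operatorname{atan}{\left(\frac{\theta}{2} \right)} + C

For F(\theta) to be correct the identity F'(\theta) - f(\theta) = 0 must hold.
Check: d/d\theta[- 3 \log{\left(2 \theta^{2} + \frac{4}{3} \right)} - 5 \operatorname{atan}{\left(\frac{\theta}{2} \right)}] = \frac{- 18 \theta^{3} - 30 \theta^{2} - 72 \theta - 20}{3 \theta^{4} + 14 \theta^{2} + 8}, which equals f(\theta).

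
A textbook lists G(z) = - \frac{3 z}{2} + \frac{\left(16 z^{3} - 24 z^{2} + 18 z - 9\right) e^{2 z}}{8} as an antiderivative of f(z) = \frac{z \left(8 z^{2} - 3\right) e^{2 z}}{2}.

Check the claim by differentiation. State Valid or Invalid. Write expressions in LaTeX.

Invalid: d/dz[G] - f = - \frac{3}{2}, which is not 0.

d/dz[G] = 4 z^{3} e^{2 z} - \frac{3 z e^{2 z}}{2} - \frac{3}{2}
d/dz[G] - f(z) = - \frac{3}{2} != 0.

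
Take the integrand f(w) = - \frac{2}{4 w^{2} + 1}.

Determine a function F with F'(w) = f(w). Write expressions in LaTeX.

An antiderivative is F(w) = - \operatorname{atan}{\left(2 w \right)}.

Since d/dw undoes antidifferentiation here, F'(w) = f(w) is required of F(w).
Check: d/dw[- \operatorname{atan}{\left(2 w \right)}] = - \frac{2}{4 w^{2} + 1} = f(w).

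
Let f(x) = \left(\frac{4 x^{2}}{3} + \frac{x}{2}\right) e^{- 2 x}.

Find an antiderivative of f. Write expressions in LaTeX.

Recognize the product-rule pattern: f = u'v + uv' with u = - \frac{2 x^{2}}{3} - \frac{11 x}{12} - \frac{11}{24}, v = e^{- 2 x}, so integration by parts undoes it.
Check: d/dx[\frac{\left(- 16 x^{2} - 22 x - 11\right) e^{- 2 x}}{24}] = \frac{\left(8 x^{2} + 3 x\right) e^{- 2 x}}{6}, which equals f(x).

An antiderivative is F(x) = \frac{\left(- 16 x^{2} - 22 x - 11\right) e^{- 2 x}}{24}.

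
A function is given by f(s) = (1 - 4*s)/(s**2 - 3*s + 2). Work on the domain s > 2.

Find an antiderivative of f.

An antiderivative is F(s) = -7*log(s - 2) + 3*log(s - 1).

Factor the denominator ((s - 2)*(s - 1)) and decompose: f = 3/(s - 1) - 7/(s - 2); each piece integrates to a log, atan, or power term.
Check: d/ds[-7*log(s - 2) + 3*log(s - 1)] = (1 - 4*s)/(s**2 - 3*s + 2) = f(s).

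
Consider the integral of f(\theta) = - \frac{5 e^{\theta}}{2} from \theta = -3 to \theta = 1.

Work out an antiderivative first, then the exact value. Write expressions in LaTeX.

Check any antiderivative F(\theta) by computing F'(\theta) and comparing it with f(\theta).
F(\theta) = - \frac{5 e^{\theta}}{2} is an antiderivative of f.
Check: d/d\theta[- \frac{5 e^{\theta}}{2}] = - \frac{5 e^{\theta}}{2} = f(\theta).
F(1) = - \frac{5 e}{2}; F(-3) = - \frac{5}{2 e^{3}}.
Integral = F(1) - F(-3) = - \frac{5 e}{2} + \frac{5}{2 e^{3}}.

Antiderivative: F(\theta) = - \frac{5 e^{\theta}}{2}; value = - \frac{5 e}{2} + \frac{5}{2 e^{3}}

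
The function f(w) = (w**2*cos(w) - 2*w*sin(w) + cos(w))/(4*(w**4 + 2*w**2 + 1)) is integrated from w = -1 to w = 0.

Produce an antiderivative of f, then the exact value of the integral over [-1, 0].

f has the shape u'v + uv' for u = 1/(4*w**2 + 4) and v = sin(w) — it is the derivative of the product u*v.
F(w) = sin(w)/(4*w**2 + 4) is an antiderivative of f.
Check: d/dw[sin(w)/(4*w**2 + 4)] = (w**2*cos(w) - 2*w*sin(w) + cos(w))/(4*w**4 + 8*w**2 + 4), which equals f(w).
F(0) = 0; F(-1) = -sin(1)/8.
Integral = F(0) - F(-1) = sin(1)/8.

Antiderivative: F(w) = sin(w)/(4*w**2 + 4); value = sin(1)/8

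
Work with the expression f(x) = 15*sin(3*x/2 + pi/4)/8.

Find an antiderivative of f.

An antiderivative F(x) passes only if d/dx[F] lands on f(x) exactly.
Check: d/dx[-5*cos(3*x/2 + pi/4)/4] = 15*sin(3*x/2 + pi/4)/8 = f(x).

An antiderivative is F(x) = -5*cos(3*x/2 + pi/4)/4.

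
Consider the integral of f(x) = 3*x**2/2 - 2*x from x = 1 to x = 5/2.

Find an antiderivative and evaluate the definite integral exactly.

Integrate term by term and add the pieces.
F(x) = x**3/2 - x**2 is an antiderivative of f.
Check: d/dx[x**3/2 - x**2] = 3*x**2/2 - 2*x = f(x).
F(5/2) = 25/16; F(1) = -1/2.
Integral = F(5/2) - F(1) = 33/16.

Antiderivative: F(x) = x**3/2 - x**2; value = 33/16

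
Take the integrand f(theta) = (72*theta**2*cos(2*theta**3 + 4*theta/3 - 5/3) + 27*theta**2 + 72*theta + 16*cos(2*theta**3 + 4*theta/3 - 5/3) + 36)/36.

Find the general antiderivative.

F(theta) = theta**3/4 + theta**2 + theta + sin(2*theta**3 + 4*theta/3 - 5/3)/3 + C

An antiderivative F(theta) passes only if d/dtheta[F] lands on f(theta) exactly.
Check: d/dtheta[theta**3/4 + theta**2 + theta + sin(2*theta**3 + 4*theta/3 - 5/3)/3] = 2*theta**2*cos(2*theta**3 + 4*theta/3 - 5/3) + 3*theta**2/4 + 2*theta + 4*cos(2*theta**3 + 4*theta/3 - 5/3)/9 + 1, which equals f(theta).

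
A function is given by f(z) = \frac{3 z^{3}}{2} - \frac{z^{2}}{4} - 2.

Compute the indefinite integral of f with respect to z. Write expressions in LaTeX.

Integrate term by term and add the pieces.
Check: d/dz[\frac{3 z^{4}}{8} - \frac{z^{3}}{12} - 2 z] = \frac{3 z^{3}}{2} - \frac{z^{2}}{4} - 2 = f(z).

F(z) = \frac{3 z^{4}}{8} - \frac{z^{3}}{12} - 2 z + C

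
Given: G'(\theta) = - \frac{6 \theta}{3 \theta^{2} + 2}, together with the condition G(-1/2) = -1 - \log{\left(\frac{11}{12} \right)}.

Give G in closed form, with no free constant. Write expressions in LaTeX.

The substitution u = \theta^{2} + \frac{2}{3} works: G'(\theta) is exactly (dG/du)*(du/d\theta) for that inner function.
A general antiderivative is - \log{\left(\theta^{2} + \frac{2}{3} \right)} + C.
The condition gives C = -1 - \log{\left(\frac{11}{12} \right)} - (- \log{\left(\frac{11}{12} \right)}) = -1.
So G(\theta) = - \log{\left(\theta^{2} + \frac{2}{3} \right)} - 1.
Check: d/d\theta[- \log{\left(\theta^{2} + \frac{2}{3} \right)} - 1] = - \frac{6 \theta}{3 \theta^{2} + 2} = G'(\theta).

G(\theta) = - \log{\left(\theta^{2} + \frac{2}{3} \right)} - 1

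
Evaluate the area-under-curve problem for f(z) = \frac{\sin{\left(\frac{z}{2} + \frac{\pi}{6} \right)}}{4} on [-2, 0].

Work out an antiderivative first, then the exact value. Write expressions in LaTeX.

Differentiate the proposed F(z) back; it has to land on f(z) exactly.
F(z) = - \frac{\cos{\left(\frac{z}{2} + \frac{\pi}{6} \right)}}{2} is an antiderivative of f.
Check: d/dz[- \frac{\cos{\left(\frac{z}{2} + \frac{\pi}{6} \right)}}{2}] = \frac{\sin{\left(\frac{z}{2} + \frac{\pi}{6} \right)}}{4} = f(z).
F(0) = - \frac{\sqrt{3}}{4}; F(-2) = - \frac{\sin{\left(1 + \frac{\pi}{3} \right)}}{2}.
Integral = F(0) - F(-2) = - \frac{\sqrt{3}}{4} + \frac{\sin{\left(1 + \frac{\pi}{3} \right)}}{2}.

Antiderivative: F(z) = - \frac{\cos{\left(\frac{z}{2} + \frac{\pi}{6} \right)}}{2}; value = - \frac{\sqrt{3}}{4} + \frac{\sin{\left(1 + \frac{\pi}{3} \right)}}{2}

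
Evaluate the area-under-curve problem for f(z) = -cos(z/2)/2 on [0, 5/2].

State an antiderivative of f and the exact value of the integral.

Recover f(z) by differentiating a candidate F(z); any mismatch rules it out.
F(z) = -sin(z/2) is an antiderivative of f.
Check: d/dz[-sin(z/2)] = -cos(z/2)/2 = f(z).
F(5/2) = -sin(5/4); F(0) = 0.
Integral = F(5/2) - F(0) = -sin(5/4).

Antiderivative: F(z) = -sin(z/2); value = -sin(5/4)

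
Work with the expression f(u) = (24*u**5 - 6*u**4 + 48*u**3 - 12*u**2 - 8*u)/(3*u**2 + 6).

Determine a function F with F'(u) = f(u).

For F(u) to be correct the identity F'(u) - f(u) = 0 must hold.
Check: d/du[(6*u**4 - 2*u**3 - 4*log(u**2/2 + 1) + 3)/3] = (24*u**5 - 6*u**4 + 48*u**3 - 12*u**2 - 8*u)/(3*u**2 + 6) = f(u).

An antiderivative is F(u) = (6*u**4 - 2*u**3 - 4*log(u**2/2 + 1) + 3)/3.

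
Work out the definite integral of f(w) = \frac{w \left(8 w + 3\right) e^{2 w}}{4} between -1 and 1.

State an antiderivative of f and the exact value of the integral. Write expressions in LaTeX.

Antiderivative: F(w) = \frac{\left(16 w^{2} - 10 w + 5\right) e^{2 w}}{16}; value = - \frac{31}{16 e^{2}} + \frac{11 e^{2}}{16}

f has the shape u'v + uv' for u = w^{2} - \frac{5 w}{8} + \frac{5}{16} and v = e^{2 w} — it is the derivative of the product u*v.
F(w) = \frac{\left(16 w^{2} - 10 w + 5\right) e^{2 w}}{16} is an antiderivative of f.
Check: d/dw[\frac{\left(16 w^{2} - 10 w + 5\right) e^{2 w}}{16}] = 2 w^{2} e^{2 w} + \frac{3 w e^{2 w}}{4}, which equals f(w).
F(1) = \frac{11 e^{2}}{16}; F(-1) = \frac{31}{16 e^{2}}.
Integral = F(1) - F(-1) = - \frac{31}{16 e^{2}} + \frac{11 e^{2}}{16}.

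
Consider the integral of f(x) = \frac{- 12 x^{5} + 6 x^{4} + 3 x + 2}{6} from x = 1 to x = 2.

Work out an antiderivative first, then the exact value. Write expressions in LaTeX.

Since d/dx undoes antidifferentiation here, F'(x) = f(x) is required of F(x).
F(x) = \frac{x \left(- 20 x^{5} + 12 x^{4} + 15 x + 20\right)}{60} is an antiderivative of f.
Check: d/dx[\frac{x \left(- 20 x^{5} + 12 x^{4} + 15 x + 20\right)}{60}] = - 2 x^{5} + x^{4} + \frac{x}{2} + \frac{1}{3}, which equals f(x).
F(2) = - \frac{199}{15}; F(1) = \frac{9}{20}.
Integral = F(2) - F(1) = - \frac{823}{60}.

Antiderivative: F(x) = \frac{x \left(- 20 x^{5} + 12 x^{4} + 15 x + 20\right)}{60}; value = - \frac{823}{60}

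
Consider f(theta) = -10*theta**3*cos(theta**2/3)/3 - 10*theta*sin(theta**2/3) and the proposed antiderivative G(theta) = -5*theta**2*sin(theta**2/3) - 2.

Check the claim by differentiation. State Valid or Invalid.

Valid - differentiating G returns exactly f.

d/dtheta[G] = -10*theta**3*cos(theta**2/3)/3 - 10*theta*sin(theta**2/3)
This equals f(theta) exactly, so the claim holds.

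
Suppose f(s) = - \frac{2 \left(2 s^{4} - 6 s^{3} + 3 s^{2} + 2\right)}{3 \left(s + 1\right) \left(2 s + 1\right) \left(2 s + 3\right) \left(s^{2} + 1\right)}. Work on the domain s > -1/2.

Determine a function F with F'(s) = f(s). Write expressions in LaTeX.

An antiderivative is F(s) = - \frac{377 \log{\left(s + \frac{1}{2} \right)} - 1690 \log{\left(s + 1 \right)} + 1565 \log{\left(s + \frac{3}{2} \right)} - 61 \log{\left(s^{2} + 1 \right)} + 66 \operatorname{atan}{\left(s \right)}}{390}.

Factor the denominator (3 \left(s + 1\right) \left(2 s + 1\right) \left(2 s + 3\right) \left(s^{2} + 1\right)) and decompose: f = \frac{61 s - 33}{195 \left(s^{2} + 1\right)} - \frac{313}{39 \left(2 s + 3\right)} - \frac{29}{15 \left(2 s + 1\right)} + \frac{13}{3 \left(s + 1\right)}; each piece integrates to a log, atan, or power term.
Check: d/ds[- \frac{377 \log{\left(s + \frac{1}{2} \right)} - 1690 \log{\left(s + 1 \right)} + 1565 \log{\left(s + \frac{3}{2} \right)} - 61 \log{\left(s^{2} + 1 \right)} + 66 \operatorname{atan}{\left(s \right)}}{390}] = \frac{- 4 s^{4} + 12 s^{3} - 6 s^{2} - 4}{12 s^{5} + 36 s^{4} + 45 s^{3} + 45 s^{2} + 33 s + 9}, which equals f(s).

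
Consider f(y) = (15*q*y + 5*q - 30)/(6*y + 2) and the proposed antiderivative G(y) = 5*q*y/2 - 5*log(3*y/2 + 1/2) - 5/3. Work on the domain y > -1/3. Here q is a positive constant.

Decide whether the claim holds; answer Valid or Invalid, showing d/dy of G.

Valid: G'(y) = f(y).

d/dy[G] = (15*q*y + 5*q - 30)/(6*y + 2)
This equals f(y) exactly, so the claim holds.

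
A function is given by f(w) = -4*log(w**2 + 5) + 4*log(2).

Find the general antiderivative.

For F(w) to be correct the identity F'(w) - f(w) = 0 must hold.
Check: d/dw[4*(-w*log(w**2/2 + 5/2) + 2*w - 2*sqrt(5)*atan(sqrt(5)*w/5))] = -4*log(w**2 + 5) + 4*log(2) = f(w).

F(w) = 4*(-w*log(w**2/2 + 5/2) + 2*w - 2*sqrt(5)*atan(sqrt(5)*w/5)) + C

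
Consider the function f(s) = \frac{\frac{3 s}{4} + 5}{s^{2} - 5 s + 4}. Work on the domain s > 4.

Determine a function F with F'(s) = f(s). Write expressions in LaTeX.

Factor the denominator (4 \left(s - 4\right) \left(s - 1\right)) and decompose: f = - \frac{23}{12 \left(s - 1\right)} + \frac{8}{3 \left(s - 4\right)}; each piece integrates to a log, atan, or power term.
Check: d/ds[\frac{32 \log{\left(s - 4 \right)} - 23 \log{\left(s - 1 \right)}}{12}] = \frac{3 s + 20}{4 s^{2} - 20 s + 16}, which equals f(s).

An antiderivative is F(s) = \frac{32 \log{\left(s - 4 \right)} - 23 \log{\left(s - 1 \right)}}{12}.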